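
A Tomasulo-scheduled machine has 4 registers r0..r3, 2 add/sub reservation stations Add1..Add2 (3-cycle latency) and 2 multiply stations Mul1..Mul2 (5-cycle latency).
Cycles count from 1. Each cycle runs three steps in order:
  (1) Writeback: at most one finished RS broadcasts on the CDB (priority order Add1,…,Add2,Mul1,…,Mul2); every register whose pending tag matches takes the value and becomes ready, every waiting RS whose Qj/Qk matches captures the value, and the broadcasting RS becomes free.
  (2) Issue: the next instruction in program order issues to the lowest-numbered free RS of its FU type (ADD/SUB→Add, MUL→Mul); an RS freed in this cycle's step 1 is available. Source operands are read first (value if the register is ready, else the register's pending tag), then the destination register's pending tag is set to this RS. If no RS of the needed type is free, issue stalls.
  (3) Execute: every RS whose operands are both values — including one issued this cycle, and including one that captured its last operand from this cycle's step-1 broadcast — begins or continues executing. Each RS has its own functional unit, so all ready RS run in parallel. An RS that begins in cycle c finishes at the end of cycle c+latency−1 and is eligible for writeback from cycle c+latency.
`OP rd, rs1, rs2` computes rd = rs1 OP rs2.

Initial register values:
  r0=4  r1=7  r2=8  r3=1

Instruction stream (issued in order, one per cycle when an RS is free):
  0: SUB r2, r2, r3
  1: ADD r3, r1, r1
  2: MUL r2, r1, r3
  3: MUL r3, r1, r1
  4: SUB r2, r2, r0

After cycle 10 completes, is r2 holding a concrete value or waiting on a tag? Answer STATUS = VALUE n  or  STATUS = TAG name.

STATUS = TAG Add1

  c1: issue SUB r2<-Add1  regs: r0:4,r1:7,r2:Add1,r3:1
  c2: issue ADD r3<-Add2  regs: r0:4,r1:7,r2:Add1,r3:Add2
  c3: issue MUL r2<-Mul1  regs: r0:4,r1:7,r2:Mul1,r3:Add2
  c4: CDB Add1=7; issue MUL r3<-Mul2  regs: r0:4,r1:7,r2:Mul1,r3:Mul2
  c5: CDB Add2=14; issue SUB r2<-Add1  regs: r0:4,r1:7,r2:Add1,r3:Mul2
  c6: -  regs: r0:4,r1:7,r2:Add1,r3:Mul2
  c7: -  regs: r0:4,r1:7,r2:Add1,r3:Mul2
  c8: -  regs: r0:4,r1:7,r2:Add1,r3:Mul2
  c9: CDB Mul2=49  regs: r0:4,r1:7,r2:Add1,r3:49
  c10: CDB Mul1=98  regs: r0:4,r1:7,r2:Add1,r3:49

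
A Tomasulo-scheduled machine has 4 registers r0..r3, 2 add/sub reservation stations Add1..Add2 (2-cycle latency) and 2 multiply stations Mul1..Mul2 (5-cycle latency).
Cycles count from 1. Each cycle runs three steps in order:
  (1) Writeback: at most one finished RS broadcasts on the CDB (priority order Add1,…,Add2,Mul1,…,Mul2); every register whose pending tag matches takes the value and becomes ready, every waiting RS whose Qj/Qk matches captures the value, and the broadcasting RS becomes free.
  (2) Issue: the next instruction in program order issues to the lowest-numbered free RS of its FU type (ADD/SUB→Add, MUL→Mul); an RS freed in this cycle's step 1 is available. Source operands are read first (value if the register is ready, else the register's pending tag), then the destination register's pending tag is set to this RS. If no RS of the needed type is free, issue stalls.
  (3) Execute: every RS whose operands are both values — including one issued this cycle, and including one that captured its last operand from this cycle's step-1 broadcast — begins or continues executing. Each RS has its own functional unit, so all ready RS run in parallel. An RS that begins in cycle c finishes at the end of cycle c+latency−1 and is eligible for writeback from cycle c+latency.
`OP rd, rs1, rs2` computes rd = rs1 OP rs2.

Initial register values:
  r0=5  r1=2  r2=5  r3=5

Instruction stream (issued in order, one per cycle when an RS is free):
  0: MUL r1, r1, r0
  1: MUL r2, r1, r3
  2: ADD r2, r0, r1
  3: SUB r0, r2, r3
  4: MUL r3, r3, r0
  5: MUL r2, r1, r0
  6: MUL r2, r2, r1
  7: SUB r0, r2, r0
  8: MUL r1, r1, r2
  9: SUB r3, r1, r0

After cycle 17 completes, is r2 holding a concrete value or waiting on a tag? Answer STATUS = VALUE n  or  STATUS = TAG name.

STATUS = TAG Mul1

  c1: issue MUL r1<-Mul1  regs: r0:5,r1:Mul1,r2:5,r3:5
  c2: issue MUL r2<-Mul2  regs: r0:5,r1:Mul1,r2:Mul2,r3:5
  c3: issue ADD r2<-Add1  regs: r0:5,r1:Mul1,r2:Add1,r3:5
  c4: issue SUB r0<-Add2  regs: r0:Add2,r1:Mul1,r2:Add1,r3:5
  c5: stall  regs: r0:Add2,r1:Mul1,r2:Add1,r3:5
  c6: CDB Mul1=10; issue MUL r3<-Mul1  regs: r0:Add2,r1:10,r2:Add1,r3:Mul1
  c7: stall  regs: r0:Add2,r1:10,r2:Add1,r3:Mul1
  c8: CDB Add1=15; stall  regs: r0:Add2,r1:10,r2:15,r3:Mul1
  c9: stall  regs: r0:Add2,r1:10,r2:15,r3:Mul1
  c10: CDB Add2=10; stall  regs: r0:10,r1:10,r2:15,r3:Mul1
  c11: CDB Mul2=50; issue MUL r2<-Mul2  regs: r0:10,r1:10,r2:Mul2,r3:Mul1
  c12: stall  regs: r0:10,r1:10,r2:Mul2,r3:Mul1
  c13: stall  regs: r0:10,r1:10,r2:Mul2,r3:Mul1
  c14: stall  regs: r0:10,r1:10,r2:Mul2,r3:Mul1
  c15: CDB Mul1=50; issue MUL r2<-Mul1  regs: r0:10,r1:10,r2:Mul1,r3:50
  c16: CDB Mul2=100; issue SUB r0<-Add1  regs: r0:Add1,r1:10,r2:Mul1,r3:50
  c17: issue MUL r1<-Mul2  regs: r0:Add1,r1:Mul2,r2:Mul1,r3:50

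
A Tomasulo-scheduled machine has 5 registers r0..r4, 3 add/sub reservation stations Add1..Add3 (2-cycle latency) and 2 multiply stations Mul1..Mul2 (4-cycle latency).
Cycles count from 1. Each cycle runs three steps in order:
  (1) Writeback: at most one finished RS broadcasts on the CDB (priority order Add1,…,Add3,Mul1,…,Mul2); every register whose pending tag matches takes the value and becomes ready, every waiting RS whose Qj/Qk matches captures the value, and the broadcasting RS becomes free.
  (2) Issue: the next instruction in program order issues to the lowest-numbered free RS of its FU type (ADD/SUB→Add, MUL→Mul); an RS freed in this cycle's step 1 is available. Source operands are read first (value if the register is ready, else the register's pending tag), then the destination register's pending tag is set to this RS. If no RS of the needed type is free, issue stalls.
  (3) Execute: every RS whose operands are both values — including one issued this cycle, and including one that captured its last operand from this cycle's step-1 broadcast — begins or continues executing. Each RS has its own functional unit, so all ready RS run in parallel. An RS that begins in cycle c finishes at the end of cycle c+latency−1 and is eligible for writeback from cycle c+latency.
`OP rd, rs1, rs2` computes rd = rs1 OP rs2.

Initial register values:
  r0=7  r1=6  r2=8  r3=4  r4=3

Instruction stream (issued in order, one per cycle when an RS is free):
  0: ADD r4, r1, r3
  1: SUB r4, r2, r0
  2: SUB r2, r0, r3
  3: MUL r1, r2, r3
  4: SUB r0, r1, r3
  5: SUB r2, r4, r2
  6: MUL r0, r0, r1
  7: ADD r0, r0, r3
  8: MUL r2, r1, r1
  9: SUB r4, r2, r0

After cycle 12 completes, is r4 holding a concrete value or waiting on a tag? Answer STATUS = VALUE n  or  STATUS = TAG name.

STATUS = TAG Add3

cycle 1: issue ADD r4<-Add1 // r0:7,r1:6,r2:8,r3:4,r4:Add1
cycle 2: issue SUB r4<-Add2 // r0:7,r1:6,r2:8,r3:4,r4:Add2
cycle 3: CDB Add1=10; issue SUB r2<-Add1 // r0:7,r1:6,r2:Add1,r3:4,r4:Add2
cycle 4: CDB Add2=1; issue MUL r1<-Mul1 // r0:7,r1:Mul1,r2:Add1,r3:4,r4:1
cycle 5: CDB Add1=3; issue SUB r0<-Add1 // r0:Add1,r1:Mul1,r2:3,r3:4,r4:1
cycle 6: issue SUB r2<-Add2 // r0:Add1,r1:Mul1,r2:Add2,r3:4,r4:1
cycle 7: issue MUL r0<-Mul2 // r0:Mul2,r1:Mul1,r2:Add2,r3:4,r4:1
cycle 8: CDB Add2=-2; issue ADD r0<-Add2 // r0:Add2,r1:Mul1,r2:-2,r3:4,r4:1
cycle 9: CDB Mul1=12; issue MUL r2<-Mul1 // r0:Add2,r1:12,r2:Mul1,r3:4,r4:1
cycle 10: issue SUB r4<-Add3 // r0:Add2,r1:12,r2:Mul1,r3:4,r4:Add3
cycle 11: CDB Add1=8 // r0:Add2,r1:12,r2:Mul1,r3:4,r4:Add3
cycle 12: - // r0:Add2,r1:12,r2:Mul1,r3:4,r4:Add3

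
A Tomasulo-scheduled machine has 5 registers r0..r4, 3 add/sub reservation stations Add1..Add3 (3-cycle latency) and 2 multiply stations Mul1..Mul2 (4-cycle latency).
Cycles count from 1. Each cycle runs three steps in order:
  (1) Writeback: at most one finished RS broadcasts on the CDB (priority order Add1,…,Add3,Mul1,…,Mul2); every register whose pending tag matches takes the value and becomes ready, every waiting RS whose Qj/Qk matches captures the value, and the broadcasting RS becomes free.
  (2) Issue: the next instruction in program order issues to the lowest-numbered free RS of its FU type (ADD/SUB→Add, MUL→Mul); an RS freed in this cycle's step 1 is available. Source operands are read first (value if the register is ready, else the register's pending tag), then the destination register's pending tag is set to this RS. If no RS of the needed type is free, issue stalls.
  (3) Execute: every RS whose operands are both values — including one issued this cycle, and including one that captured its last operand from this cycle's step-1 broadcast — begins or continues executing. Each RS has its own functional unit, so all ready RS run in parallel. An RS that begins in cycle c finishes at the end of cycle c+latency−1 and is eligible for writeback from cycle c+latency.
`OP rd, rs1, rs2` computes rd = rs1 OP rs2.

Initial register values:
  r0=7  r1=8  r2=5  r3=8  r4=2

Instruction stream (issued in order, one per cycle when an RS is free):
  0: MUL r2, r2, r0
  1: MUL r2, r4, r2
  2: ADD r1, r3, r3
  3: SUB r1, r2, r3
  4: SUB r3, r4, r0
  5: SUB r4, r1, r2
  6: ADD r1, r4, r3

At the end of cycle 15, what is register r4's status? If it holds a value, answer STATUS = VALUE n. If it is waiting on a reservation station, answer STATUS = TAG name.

c1: issue MUL r2<-Mul1 | r0:7,r1:8,r2:Mul1,r3:8,r4:2
c2: issue MUL r2<-Mul2 | r0:7,r1:8,r2:Mul2,r3:8,r4:2
c3: issue ADD r1<-Add1 | r0:7,r1:Add1,r2:Mul2,r3:8,r4:2
c4: issue SUB r1<-Add2 | r0:7,r1:Add2,r2:Mul2,r3:8,r4:2
c5: CDB Mul1=35; issue SUB r3<-Add3 | r0:7,r1:Add2,r2:Mul2,r3:Add3,r4:2
c6: CDB Add1=16; issue SUB r4<-Add1 | r0:7,r1:Add2,r2:Mul2,r3:Add3,r4:Add1
c7: stall | r0:7,r1:Add2,r2:Mul2,r3:Add3,r4:Add1
c8: CDB Add3=-5; issue ADD r1<-Add3 | r0:7,r1:Add3,r2:Mul2,r3:-5,r4:Add1
c9: CDB Mul2=70 | r0:7,r1:Add3,r2:70,r3:-5,r4:Add1
c10: - | r0:7,r1:Add3,r2:70,r3:-5,r4:Add1
c11: - | r0:7,r1:Add3,r2:70,r3:-5,r4:Add1
c12: CDB Add2=62 | r0:7,r1:Add3,r2:70,r3:-5,r4:Add1
c13: - | r0:7,r1:Add3,r2:70,r3:-5,r4:Add1
c14: - | r0:7,r1:Add3,r2:70,r3:-5,r4:Add1
c15: CDB Add1=-8 | r0:7,r1:Add3,r2:70,r3:-5,r4:-8

STATUS = VALUE -8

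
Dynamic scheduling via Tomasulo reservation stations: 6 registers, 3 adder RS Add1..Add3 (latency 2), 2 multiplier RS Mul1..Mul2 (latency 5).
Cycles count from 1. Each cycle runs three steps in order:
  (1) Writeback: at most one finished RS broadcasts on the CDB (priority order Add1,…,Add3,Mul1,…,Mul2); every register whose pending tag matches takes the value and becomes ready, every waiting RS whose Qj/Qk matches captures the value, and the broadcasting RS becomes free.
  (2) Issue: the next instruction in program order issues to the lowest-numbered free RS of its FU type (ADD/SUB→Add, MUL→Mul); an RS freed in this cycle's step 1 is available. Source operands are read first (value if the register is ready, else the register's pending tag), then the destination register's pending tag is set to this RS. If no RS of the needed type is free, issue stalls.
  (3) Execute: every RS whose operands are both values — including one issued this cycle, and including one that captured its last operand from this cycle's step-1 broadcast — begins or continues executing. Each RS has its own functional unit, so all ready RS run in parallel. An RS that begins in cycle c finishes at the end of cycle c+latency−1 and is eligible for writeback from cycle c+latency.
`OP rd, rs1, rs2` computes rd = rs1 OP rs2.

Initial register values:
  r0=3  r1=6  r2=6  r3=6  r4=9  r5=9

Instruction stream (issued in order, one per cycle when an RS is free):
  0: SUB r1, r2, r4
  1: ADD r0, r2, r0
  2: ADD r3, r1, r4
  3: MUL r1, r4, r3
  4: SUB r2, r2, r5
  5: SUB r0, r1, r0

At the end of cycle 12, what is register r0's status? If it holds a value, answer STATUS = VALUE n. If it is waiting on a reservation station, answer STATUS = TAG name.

STATUS = VALUE 45

c1: issue SUB r1<-Add1 | r0:3,r1:Add1,r2:6,r3:6,r4:9,r5:9
c2: issue ADD r0<-Add2 | r0:Add2,r1:Add1,r2:6,r3:6,r4:9,r5:9
c3: CDB Add1=-3; issue ADD r3<-Add1 | r0:Add2,r1:-3,r2:6,r3:Add1,r4:9,r5:9
c4: CDB Add2=9; issue MUL r1<-Mul1 | r0:9,r1:Mul1,r2:6,r3:Add1,r4:9,r5:9
c5: CDB Add1=6; issue SUB r2<-Add1 | r0:9,r1:Mul1,r2:Add1,r3:6,r4:9,r5:9
c6: issue SUB r0<-Add2 | r0:Add2,r1:Mul1,r2:Add1,r3:6,r4:9,r5:9
c7: CDB Add1=-3 | r0:Add2,r1:Mul1,r2:-3,r3:6,r4:9,r5:9
c8: - | r0:Add2,r1:Mul1,r2:-3,r3:6,r4:9,r5:9
c9: - | r0:Add2,r1:Mul1,r2:-3,r3:6,r4:9,r5:9
c10: CDB Mul1=54 | r0:Add2,r1:54,r2:-3,r3:6,r4:9,r5:9
c11: - | r0:Add2,r1:54,r2:-3,r3:6,r4:9,r5:9
c12: CDB Add2=45 | r0:45,r1:54,r2:-3,r3:6,r4:9,r5:9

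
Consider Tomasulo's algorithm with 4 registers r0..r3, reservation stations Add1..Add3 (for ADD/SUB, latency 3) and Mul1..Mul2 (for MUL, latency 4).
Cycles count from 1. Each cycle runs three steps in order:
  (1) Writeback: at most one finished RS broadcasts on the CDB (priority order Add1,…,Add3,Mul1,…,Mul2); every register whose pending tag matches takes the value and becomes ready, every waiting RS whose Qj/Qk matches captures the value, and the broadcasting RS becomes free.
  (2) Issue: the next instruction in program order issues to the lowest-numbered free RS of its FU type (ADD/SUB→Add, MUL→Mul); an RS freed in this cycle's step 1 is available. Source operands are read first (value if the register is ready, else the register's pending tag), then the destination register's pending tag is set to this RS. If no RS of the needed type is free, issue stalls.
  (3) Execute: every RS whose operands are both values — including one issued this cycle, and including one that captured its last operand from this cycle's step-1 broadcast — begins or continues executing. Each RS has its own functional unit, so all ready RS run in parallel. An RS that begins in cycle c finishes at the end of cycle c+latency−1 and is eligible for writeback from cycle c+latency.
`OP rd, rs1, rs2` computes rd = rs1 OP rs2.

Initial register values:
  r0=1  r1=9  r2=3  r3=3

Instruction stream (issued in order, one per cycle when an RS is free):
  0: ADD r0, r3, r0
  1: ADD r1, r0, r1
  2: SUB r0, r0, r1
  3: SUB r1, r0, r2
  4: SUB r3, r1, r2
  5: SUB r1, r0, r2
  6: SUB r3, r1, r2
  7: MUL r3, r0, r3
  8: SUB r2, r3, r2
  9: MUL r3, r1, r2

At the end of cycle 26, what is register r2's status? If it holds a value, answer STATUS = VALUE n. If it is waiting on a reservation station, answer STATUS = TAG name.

STATUS = VALUE 132

cycle 1: issue ADD r0<-Add1 // r0:Add1,r1:9,r2:3,r3:3
cycle 2: issue ADD r1<-Add2 // r0:Add1,r1:Add2,r2:3,r3:3
cycle 3: issue SUB r0<-Add3 // r0:Add3,r1:Add2,r2:3,r3:3
cycle 4: CDB Add1=4; issue SUB r1<-Add1 // r0:Add3,r1:Add1,r2:3,r3:3
cycle 5: stall // r0:Add3,r1:Add1,r2:3,r3:3
cycle 6: stall // r0:Add3,r1:Add1,r2:3,r3:3
cycle 7: CDB Add2=13; issue SUB r3<-Add2 // r0:Add3,r1:Add1,r2:3,r3:Add2
cycle 8: stall // r0:Add3,r1:Add1,r2:3,r3:Add2
cycle 9: stall // r0:Add3,r1:Add1,r2:3,r3:Add2
cycle 10: CDB Add3=-9; issue SUB r1<-Add3 // r0:-9,r1:Add3,r2:3,r3:Add2
cycle 11: stall // r0:-9,r1:Add3,r2:3,r3:Add2
cycle 12: stall // r0:-9,r1:Add3,r2:3,r3:Add2
cycle 13: CDB Add1=-12; issue SUB r3<-Add1 // r0:-9,r1:Add3,r2:3,r3:Add1
cycle 14: CDB Add3=-12; issue MUL r3<-Mul1 // r0:-9,r1:-12,r2:3,r3:Mul1
cycle 15: issue SUB r2<-Add3 // r0:-9,r1:-12,r2:Add3,r3:Mul1
cycle 16: CDB Add2=-15; issue MUL r3<-Mul2 // r0:-9,r1:-12,r2:Add3,r3:Mul2
cycle 17: CDB Add1=-15 // r0:-9,r1:-12,r2:Add3,r3:Mul2
cycle 18: - // r0:-9,r1:-12,r2:Add3,r3:Mul2
cycle 19: - // r0:-9,r1:-12,r2:Add3,r3:Mul2
cycle 20: - // r0:-9,r1:-12,r2:Add3,r3:Mul2
cycle 21: CDB Mul1=135 // r0:-9,r1:-12,r2:Add3,r3:Mul2
cycle 22: - // r0:-9,r1:-12,r2:Add3,r3:Mul2
cycle 23: - // r0:-9,r1:-12,r2:Add3,r3:Mul2
cycle 24: CDB Add3=132 // r0:-9,r1:-12,r2:132,r3:Mul2
cycle 25: - // r0:-9,r1:-12,r2:132,r3:Mul2
cycle 26: - // r0:-9,r1:-12,r2:132,r3:Mul2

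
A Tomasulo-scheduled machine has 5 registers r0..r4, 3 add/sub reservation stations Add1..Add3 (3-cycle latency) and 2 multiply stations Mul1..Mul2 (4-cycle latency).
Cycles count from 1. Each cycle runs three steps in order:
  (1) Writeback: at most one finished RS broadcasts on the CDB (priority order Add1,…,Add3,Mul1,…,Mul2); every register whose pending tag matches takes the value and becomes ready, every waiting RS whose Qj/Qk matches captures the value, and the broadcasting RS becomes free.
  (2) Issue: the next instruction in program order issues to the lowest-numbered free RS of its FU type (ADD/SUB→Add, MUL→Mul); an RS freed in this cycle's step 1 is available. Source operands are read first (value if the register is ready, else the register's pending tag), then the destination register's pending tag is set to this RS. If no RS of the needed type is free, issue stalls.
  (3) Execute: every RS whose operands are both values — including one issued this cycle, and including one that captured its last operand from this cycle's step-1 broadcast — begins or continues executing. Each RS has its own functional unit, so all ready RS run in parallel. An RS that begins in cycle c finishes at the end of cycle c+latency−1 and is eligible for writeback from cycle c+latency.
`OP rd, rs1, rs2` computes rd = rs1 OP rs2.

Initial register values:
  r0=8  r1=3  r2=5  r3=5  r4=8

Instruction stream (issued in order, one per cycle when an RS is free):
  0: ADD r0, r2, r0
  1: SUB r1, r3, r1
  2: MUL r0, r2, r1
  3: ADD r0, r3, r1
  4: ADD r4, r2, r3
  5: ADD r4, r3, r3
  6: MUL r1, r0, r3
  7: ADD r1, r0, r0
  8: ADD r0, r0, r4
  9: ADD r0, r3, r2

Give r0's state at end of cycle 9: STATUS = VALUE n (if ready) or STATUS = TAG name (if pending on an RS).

  c1: issue ADD r0<-Add1  regs: r0:Add1,r1:3,r2:5,r3:5,r4:8
  c2: issue SUB r1<-Add2  regs: r0:Add1,r1:Add2,r2:5,r3:5,r4:8
  c3: issue MUL r0<-Mul1  regs: r0:Mul1,r1:Add2,r2:5,r3:5,r4:8
  c4: CDB Add1=13; issue ADD r0<-Add1  regs: r0:Add1,r1:Add2,r2:5,r3:5,r4:8
  c5: CDB Add2=2; issue ADD r4<-Add2  regs: r0:Add1,r1:2,r2:5,r3:5,r4:Add2
  c6: issue ADD r4<-Add3  regs: r0:Add1,r1:2,r2:5,r3:5,r4:Add3
  c7: issue MUL r1<-Mul2  regs: r0:Add1,r1:Mul2,r2:5,r3:5,r4:Add3
  c8: CDB Add1=7; issue ADD r1<-Add1  regs: r0:7,r1:Add1,r2:5,r3:5,r4:Add3
  c9: CDB Add2=10; issue ADD r0<-Add2  regs: r0:Add2,r1:Add1,r2:5,r3:5,r4:Add3

STATUS = TAG Add2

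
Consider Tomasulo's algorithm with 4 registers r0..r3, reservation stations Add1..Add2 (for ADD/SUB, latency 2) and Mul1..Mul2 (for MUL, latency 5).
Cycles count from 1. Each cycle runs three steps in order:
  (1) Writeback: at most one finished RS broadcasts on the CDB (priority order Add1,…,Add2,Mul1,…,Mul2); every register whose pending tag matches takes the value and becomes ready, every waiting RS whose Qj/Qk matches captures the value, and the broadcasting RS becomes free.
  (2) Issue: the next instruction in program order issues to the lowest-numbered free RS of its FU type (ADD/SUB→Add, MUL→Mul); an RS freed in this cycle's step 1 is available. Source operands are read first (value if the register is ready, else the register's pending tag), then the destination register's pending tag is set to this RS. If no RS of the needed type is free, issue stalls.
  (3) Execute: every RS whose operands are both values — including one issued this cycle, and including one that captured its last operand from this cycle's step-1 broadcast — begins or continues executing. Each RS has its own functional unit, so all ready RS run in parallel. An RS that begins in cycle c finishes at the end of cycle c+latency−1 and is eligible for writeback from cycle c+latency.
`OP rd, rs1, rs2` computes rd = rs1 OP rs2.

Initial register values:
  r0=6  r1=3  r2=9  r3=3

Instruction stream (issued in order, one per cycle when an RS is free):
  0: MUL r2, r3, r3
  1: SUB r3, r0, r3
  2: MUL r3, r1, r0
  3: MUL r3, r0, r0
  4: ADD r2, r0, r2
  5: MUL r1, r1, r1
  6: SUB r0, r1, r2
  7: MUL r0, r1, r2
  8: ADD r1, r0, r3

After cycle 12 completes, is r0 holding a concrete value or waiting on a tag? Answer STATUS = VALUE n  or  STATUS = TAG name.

  c1: issue MUL r2<-Mul1  regs: r0:6,r1:3,r2:Mul1,r3:3
  c2: issue SUB r3<-Add1  regs: r0:6,r1:3,r2:Mul1,r3:Add1
  c3: issue MUL r3<-Mul2  regs: r0:6,r1:3,r2:Mul1,r3:Mul2
  c4: CDB Add1=3; stall  regs: r0:6,r1:3,r2:Mul1,r3:Mul2
  c5: stall  regs: r0:6,r1:3,r2:Mul1,r3:Mul2
  c6: CDB Mul1=9; issue MUL r3<-Mul1  regs: r0:6,r1:3,r2:9,r3:Mul1
  c7: issue ADD r2<-Add1  regs: r0:6,r1:3,r2:Add1,r3:Mul1
  c8: CDB Mul2=18; issue MUL r1<-Mul2  regs: r0:6,r1:Mul2,r2:Add1,r3:Mul1
  c9: CDB Add1=15; issue SUB r0<-Add1  regs: r0:Add1,r1:Mul2,r2:15,r3:Mul1
  c10: stall  regs: r0:Add1,r1:Mul2,r2:15,r3:Mul1
  c11: CDB Mul1=36; issue MUL r0<-Mul1  regs: r0:Mul1,r1:Mul2,r2:15,r3:36
  c12: issue ADD r1<-Add2  regs: r0:Mul1,r1:Add2,r2:15,r3:36

STATUS = TAG Mul1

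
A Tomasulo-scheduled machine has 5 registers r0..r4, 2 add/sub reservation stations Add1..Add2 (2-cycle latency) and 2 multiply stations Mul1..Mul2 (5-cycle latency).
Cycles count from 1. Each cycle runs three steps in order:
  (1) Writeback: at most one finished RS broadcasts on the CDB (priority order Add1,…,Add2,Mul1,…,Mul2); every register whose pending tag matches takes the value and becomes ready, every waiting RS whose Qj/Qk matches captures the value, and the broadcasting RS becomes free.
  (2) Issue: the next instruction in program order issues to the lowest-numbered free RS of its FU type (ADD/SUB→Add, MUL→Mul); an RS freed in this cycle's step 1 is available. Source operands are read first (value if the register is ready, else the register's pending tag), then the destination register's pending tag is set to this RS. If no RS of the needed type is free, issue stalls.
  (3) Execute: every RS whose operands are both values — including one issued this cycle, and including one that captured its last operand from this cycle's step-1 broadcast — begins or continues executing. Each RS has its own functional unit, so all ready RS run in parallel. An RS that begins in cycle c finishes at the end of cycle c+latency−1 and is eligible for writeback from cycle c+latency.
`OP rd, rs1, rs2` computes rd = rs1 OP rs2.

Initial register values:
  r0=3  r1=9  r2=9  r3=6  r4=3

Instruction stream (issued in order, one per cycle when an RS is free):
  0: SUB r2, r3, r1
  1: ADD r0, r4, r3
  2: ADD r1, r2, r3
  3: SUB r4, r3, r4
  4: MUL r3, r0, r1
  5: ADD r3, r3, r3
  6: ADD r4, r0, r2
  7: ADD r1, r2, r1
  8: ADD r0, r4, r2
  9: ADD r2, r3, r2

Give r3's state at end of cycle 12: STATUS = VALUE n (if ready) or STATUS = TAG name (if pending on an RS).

STATUS = VALUE 54

c1: issue SUB r2<-Add1 | r0:3,r1:9,r2:Add1,r3:6,r4:3
c2: issue ADD r0<-Add2 | r0:Add2,r1:9,r2:Add1,r3:6,r4:3
c3: CDB Add1=-3; issue ADD r1<-Add1 | r0:Add2,r1:Add1,r2:-3,r3:6,r4:3
c4: CDB Add2=9; issue SUB r4<-Add2 | r0:9,r1:Add1,r2:-3,r3:6,r4:Add2
c5: CDB Add1=3; issue MUL r3<-Mul1 | r0:9,r1:3,r2:-3,r3:Mul1,r4:Add2
c6: CDB Add2=3; issue ADD r3<-Add1 | r0:9,r1:3,r2:-3,r3:Add1,r4:3
c7: issue ADD r4<-Add2 | r0:9,r1:3,r2:-3,r3:Add1,r4:Add2
c8: stall | r0:9,r1:3,r2:-3,r3:Add1,r4:Add2
c9: CDB Add2=6; issue ADD r1<-Add2 | r0:9,r1:Add2,r2:-3,r3:Add1,r4:6
c10: CDB Mul1=27; stall | r0:9,r1:Add2,r2:-3,r3:Add1,r4:6
c11: CDB Add2=0; issue ADD r0<-Add2 | r0:Add2,r1:0,r2:-3,r3:Add1,r4:6
c12: CDB Add1=54; issue ADD r2<-Add1 | r0:Add2,r1:0,r2:Add1,r3:54,r4:6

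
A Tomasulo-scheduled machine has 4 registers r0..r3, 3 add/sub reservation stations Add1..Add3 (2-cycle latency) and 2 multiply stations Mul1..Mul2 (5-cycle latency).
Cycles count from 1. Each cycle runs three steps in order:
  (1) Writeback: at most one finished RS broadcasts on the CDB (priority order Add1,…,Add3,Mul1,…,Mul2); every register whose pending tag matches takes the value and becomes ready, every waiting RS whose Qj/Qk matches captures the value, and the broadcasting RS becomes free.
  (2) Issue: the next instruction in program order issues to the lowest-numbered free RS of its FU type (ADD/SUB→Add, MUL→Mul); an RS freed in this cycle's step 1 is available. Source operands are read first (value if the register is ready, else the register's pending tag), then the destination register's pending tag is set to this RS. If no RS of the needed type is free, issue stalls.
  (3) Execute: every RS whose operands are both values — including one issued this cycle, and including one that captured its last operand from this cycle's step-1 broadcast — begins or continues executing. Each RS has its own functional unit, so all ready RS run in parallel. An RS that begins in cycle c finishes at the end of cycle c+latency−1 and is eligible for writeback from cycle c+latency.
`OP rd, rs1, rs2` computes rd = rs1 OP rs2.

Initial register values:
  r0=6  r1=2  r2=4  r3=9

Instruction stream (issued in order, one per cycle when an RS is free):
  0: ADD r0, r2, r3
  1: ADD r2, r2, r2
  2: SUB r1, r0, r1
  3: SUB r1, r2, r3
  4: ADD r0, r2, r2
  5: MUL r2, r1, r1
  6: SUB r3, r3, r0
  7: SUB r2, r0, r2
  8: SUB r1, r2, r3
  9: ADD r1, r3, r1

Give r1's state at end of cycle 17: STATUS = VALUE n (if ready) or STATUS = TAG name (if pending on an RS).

cycle 1: issue ADD r0<-Add1 // r0:Add1,r1:2,r2:4,r3:9
cycle 2: issue ADD r2<-Add2 // r0:Add1,r1:2,r2:Add2,r3:9
cycle 3: CDB Add1=13; issue SUB r1<-Add1 // r0:13,r1:Add1,r2:Add2,r3:9
cycle 4: CDB Add2=8; issue SUB r1<-Add2 // r0:13,r1:Add2,r2:8,r3:9
cycle 5: CDB Add1=11; issue ADD r0<-Add1 // r0:Add1,r1:Add2,r2:8,r3:9
cycle 6: CDB Add2=-1; issue MUL r2<-Mul1 // r0:Add1,r1:-1,r2:Mul1,r3:9
cycle 7: CDB Add1=16; issue SUB r3<-Add1 // r0:16,r1:-1,r2:Mul1,r3:Add1
cycle 8: issue SUB r2<-Add2 // r0:16,r1:-1,r2:Add2,r3:Add1
cycle 9: CDB Add1=-7; issue SUB r1<-Add1 // r0:16,r1:Add1,r2:Add2,r3:-7
cycle 10: issue ADD r1<-Add3 // r0:16,r1:Add3,r2:Add2,r3:-7
cycle 11: CDB Mul1=1 // r0:16,r1:Add3,r2:Add2,r3:-7
cycle 12: - // r0:16,r1:Add3,r2:Add2,r3:-7
cycle 13: CDB Add2=15 // r0:16,r1:Add3,r2:15,r3:-7
cycle 14: - // r0:16,r1:Add3,r2:15,r3:-7
cycle 15: CDB Add1=22 // r0:16,r1:Add3,r2:15,r3:-7
cycle 16: - // r0:16,r1:Add3,r2:15,r3:-7
cycle 17: CDB Add3=15 // r0:16,r1:15,r2:15,r3:-7

STATUS = VALUE 15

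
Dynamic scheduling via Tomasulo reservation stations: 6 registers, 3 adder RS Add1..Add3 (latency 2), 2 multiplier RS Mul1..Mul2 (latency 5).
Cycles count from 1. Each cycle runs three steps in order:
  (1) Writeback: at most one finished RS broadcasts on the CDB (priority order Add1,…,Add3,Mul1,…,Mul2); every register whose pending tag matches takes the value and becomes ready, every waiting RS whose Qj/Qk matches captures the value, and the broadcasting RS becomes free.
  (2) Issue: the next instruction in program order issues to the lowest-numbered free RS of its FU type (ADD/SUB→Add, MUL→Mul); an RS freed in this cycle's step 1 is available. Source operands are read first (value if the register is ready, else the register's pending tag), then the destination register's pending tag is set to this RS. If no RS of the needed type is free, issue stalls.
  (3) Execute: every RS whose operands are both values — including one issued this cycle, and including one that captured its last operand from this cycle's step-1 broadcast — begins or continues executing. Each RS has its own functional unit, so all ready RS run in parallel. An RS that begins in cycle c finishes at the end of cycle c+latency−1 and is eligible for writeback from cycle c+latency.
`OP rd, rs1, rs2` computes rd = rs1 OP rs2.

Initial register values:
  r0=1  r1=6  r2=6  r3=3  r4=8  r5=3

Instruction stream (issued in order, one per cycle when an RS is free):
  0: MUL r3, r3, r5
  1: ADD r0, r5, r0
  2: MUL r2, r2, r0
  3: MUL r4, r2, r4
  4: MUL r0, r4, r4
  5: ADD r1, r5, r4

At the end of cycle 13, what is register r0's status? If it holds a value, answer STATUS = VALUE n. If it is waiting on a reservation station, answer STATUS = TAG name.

  c1: issue MUL r3<-Mul1  regs: r0:1,r1:6,r2:6,r3:Mul1,r4:8,r5:3
  c2: issue ADD r0<-Add1  regs: r0:Add1,r1:6,r2:6,r3:Mul1,r4:8,r5:3
  c3: issue MUL r2<-Mul2  regs: r0:Add1,r1:6,r2:Mul2,r3:Mul1,r4:8,r5:3
  c4: CDB Add1=4; stall  regs: r0:4,r1:6,r2:Mul2,r3:Mul1,r4:8,r5:3
  c5: stall  regs: r0:4,r1:6,r2:Mul2,r3:Mul1,r4:8,r5:3
  c6: CDB Mul1=9; issue MUL r4<-Mul1  regs: r0:4,r1:6,r2:Mul2,r3:9,r4:Mul1,r5:3
  c7: stall  regs: r0:4,r1:6,r2:Mul2,r3:9,r4:Mul1,r5:3
  c8: stall  regs: r0:4,r1:6,r2:Mul2,r3:9,r4:Mul1,r5:3
  c9: CDB Mul2=24; issue MUL r0<-Mul2  regs: r0:Mul2,r1:6,r2:24,r3:9,r4:Mul1,r5:3
  c10: issue ADD r1<-Add1  regs: r0:Mul2,r1:Add1,r2:24,r3:9,r4:Mul1,r5:3
  c11: -  regs: r0:Mul2,r1:Add1,r2:24,r3:9,r4:Mul1,r5:3
  c12: -  regs: r0:Mul2,r1:Add1,r2:24,r3:9,r4:Mul1,r5:3
  c13: -  regs: r0:Mul2,r1:Add1,r2:24,r3:9,r4:Mul1,r5:3

STATUS = TAG Mul2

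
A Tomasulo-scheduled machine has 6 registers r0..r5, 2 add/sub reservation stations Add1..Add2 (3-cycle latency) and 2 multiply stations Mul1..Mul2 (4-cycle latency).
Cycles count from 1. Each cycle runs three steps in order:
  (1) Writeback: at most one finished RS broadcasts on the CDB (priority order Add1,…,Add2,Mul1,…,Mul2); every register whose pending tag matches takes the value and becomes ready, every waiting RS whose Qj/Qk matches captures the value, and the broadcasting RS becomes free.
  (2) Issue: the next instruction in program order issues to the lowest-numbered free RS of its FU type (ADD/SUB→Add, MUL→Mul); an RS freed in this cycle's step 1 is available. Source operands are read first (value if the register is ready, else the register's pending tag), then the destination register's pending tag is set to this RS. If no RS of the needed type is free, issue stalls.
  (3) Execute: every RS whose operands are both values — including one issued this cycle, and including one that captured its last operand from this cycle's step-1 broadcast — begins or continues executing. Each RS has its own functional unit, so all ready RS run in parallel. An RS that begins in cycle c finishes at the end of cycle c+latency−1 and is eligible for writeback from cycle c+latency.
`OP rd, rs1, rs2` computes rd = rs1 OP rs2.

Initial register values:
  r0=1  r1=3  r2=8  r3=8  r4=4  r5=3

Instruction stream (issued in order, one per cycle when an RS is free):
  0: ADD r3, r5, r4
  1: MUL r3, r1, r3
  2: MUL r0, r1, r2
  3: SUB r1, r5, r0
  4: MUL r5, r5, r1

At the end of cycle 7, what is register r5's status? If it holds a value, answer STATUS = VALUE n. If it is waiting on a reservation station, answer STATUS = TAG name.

cycle 1: issue ADD r3<-Add1 // r0:1,r1:3,r2:8,r3:Add1,r4:4,r5:3
cycle 2: issue MUL r3<-Mul1 // r0:1,r1:3,r2:8,r3:Mul1,r4:4,r5:3
cycle 3: issue MUL r0<-Mul2 // r0:Mul2,r1:3,r2:8,r3:Mul1,r4:4,r5:3
cycle 4: CDB Add1=7; issue SUB r1<-Add1 // r0:Mul2,r1:Add1,r2:8,r3:Mul1,r4:4,r5:3
cycle 5: stall // r0:Mul2,r1:Add1,r2:8,r3:Mul1,r4:4,r5:3
cycle 6: stall // r0:Mul2,r1:Add1,r2:8,r3:Mul1,r4:4,r5:3
cycle 7: CDB Mul2=24; issue MUL r5<-Mul2 // r0:24,r1:Add1,r2:8,r3:Mul1,r4:4,r5:Mul2

STATUS = TAG Mul2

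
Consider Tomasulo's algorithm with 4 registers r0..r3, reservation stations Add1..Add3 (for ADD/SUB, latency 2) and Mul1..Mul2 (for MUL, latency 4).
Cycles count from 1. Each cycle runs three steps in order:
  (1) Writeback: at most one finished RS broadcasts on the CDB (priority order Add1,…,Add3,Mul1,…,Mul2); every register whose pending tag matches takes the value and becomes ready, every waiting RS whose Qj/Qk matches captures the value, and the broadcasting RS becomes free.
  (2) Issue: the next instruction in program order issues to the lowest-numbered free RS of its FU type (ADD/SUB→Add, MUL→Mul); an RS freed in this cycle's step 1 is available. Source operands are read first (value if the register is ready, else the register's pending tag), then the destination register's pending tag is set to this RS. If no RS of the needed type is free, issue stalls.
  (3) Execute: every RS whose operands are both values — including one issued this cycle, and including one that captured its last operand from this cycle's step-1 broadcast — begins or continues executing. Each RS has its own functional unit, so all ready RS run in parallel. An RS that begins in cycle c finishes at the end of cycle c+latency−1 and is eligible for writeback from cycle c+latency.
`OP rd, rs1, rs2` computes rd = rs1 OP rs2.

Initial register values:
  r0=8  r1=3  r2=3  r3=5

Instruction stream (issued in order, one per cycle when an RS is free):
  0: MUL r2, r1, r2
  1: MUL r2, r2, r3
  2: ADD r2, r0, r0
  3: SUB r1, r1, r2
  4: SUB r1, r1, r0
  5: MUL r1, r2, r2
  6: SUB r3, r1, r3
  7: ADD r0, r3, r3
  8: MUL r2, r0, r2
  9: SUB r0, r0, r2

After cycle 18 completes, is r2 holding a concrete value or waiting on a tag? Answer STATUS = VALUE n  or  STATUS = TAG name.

cycle 1: issue MUL r2<-Mul1 // r0:8,r1:3,r2:Mul1,r3:5
cycle 2: issue MUL r2<-Mul2 // r0:8,r1:3,r2:Mul2,r3:5
cycle 3: issue ADD r2<-Add1 // r0:8,r1:3,r2:Add1,r3:5
cycle 4: issue SUB r1<-Add2 // r0:8,r1:Add2,r2:Add1,r3:5
cycle 5: CDB Add1=16; issue SUB r1<-Add1 // r0:8,r1:Add1,r2:16,r3:5
cycle 6: CDB Mul1=9; issue MUL r1<-Mul1 // r0:8,r1:Mul1,r2:16,r3:5
cycle 7: CDB Add2=-13; issue SUB r3<-Add2 // r0:8,r1:Mul1,r2:16,r3:Add2
cycle 8: issue ADD r0<-Add3 // r0:Add3,r1:Mul1,r2:16,r3:Add2
cycle 9: CDB Add1=-21; stall // r0:Add3,r1:Mul1,r2:16,r3:Add2
cycle 10: CDB Mul1=256; issue MUL r2<-Mul1 // r0:Add3,r1:256,r2:Mul1,r3:Add2
cycle 11: CDB Mul2=45; issue SUB r0<-Add1 // r0:Add1,r1:256,r2:Mul1,r3:Add2
cycle 12: CDB Add2=251 // r0:Add1,r1:256,r2:Mul1,r3:251
cycle 13: - // r0:Add1,r1:256,r2:Mul1,r3:251
cycle 14: CDB Add3=502 // r0:Add1,r1:256,r2:Mul1,r3:251
cycle 15: - // r0:Add1,r1:256,r2:Mul1,r3:251
cycle 16: - // r0:Add1,r1:256,r2:Mul1,r3:251
cycle 17: - // r0:Add1,r1:256,r2:Mul1,r3:251
cycle 18: CDB Mul1=8032 // r0:Add1,r1:256,r2:8032,r3:251

STATUS = VALUE 8032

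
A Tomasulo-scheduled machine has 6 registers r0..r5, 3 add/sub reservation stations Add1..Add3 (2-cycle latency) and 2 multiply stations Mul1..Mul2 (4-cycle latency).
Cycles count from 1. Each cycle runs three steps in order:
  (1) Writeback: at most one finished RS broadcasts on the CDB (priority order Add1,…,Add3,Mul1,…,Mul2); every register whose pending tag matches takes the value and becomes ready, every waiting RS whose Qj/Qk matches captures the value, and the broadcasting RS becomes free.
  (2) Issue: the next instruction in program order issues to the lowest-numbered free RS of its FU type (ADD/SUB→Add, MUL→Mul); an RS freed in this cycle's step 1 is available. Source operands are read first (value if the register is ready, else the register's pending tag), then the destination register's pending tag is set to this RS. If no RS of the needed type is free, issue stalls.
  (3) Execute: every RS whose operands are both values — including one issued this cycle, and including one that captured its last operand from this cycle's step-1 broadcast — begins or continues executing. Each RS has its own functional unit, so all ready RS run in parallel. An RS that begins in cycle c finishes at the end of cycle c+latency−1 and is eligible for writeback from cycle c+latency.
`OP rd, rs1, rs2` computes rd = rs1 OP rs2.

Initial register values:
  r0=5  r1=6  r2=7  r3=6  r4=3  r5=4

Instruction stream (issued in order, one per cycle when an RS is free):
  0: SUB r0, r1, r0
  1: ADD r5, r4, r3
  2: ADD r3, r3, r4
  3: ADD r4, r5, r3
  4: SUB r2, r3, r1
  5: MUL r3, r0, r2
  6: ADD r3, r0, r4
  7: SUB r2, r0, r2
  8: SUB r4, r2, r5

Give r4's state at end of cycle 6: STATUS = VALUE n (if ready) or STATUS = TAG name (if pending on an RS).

STATUS = TAG Add2

cycle 1: issue SUB r0<-Add1 // r0:Add1,r1:6,r2:7,r3:6,r4:3,r5:4
cycle 2: issue ADD r5<-Add2 // r0:Add1,r1:6,r2:7,r3:6,r4:3,r5:Add2
cycle 3: CDB Add1=1; issue ADD r3<-Add1 // r0:1,r1:6,r2:7,r3:Add1,r4:3,r5:Add2
cycle 4: CDB Add2=9; issue ADD r4<-Add2 // r0:1,r1:6,r2:7,r3:Add1,r4:Add2,r5:9
cycle 5: CDB Add1=9; issue SUB r2<-Add1 // r0:1,r1:6,r2:Add1,r3:9,r4:Add2,r5:9
cycle 6: issue MUL r3<-Mul1 // r0:1,r1:6,r2:Add1,r3:Mul1,r4:Add2,r5:9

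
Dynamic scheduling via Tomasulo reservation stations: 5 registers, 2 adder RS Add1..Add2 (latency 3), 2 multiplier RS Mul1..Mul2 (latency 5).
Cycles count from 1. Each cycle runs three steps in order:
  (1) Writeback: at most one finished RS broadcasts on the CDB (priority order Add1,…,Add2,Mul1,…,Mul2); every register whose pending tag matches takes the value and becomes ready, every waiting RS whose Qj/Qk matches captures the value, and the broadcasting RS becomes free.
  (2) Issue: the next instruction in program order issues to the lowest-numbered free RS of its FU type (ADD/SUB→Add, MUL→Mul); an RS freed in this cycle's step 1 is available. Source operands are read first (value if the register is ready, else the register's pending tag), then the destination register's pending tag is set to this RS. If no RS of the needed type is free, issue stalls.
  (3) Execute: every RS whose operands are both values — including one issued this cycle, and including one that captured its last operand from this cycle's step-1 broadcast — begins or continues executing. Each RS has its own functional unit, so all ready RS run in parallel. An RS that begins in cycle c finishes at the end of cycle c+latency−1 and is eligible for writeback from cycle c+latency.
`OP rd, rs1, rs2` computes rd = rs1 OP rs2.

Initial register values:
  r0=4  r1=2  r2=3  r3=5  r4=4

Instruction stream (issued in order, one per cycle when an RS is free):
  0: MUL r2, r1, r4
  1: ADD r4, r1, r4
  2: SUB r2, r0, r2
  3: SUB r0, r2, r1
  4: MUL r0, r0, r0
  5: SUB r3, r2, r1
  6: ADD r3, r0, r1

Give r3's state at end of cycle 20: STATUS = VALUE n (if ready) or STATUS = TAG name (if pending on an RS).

STATUS = VALUE 38

cycle 1: issue MUL r2<-Mul1 // r0:4,r1:2,r2:Mul1,r3:5,r4:4
cycle 2: issue ADD r4<-Add1 // r0:4,r1:2,r2:Mul1,r3:5,r4:Add1
cycle 3: issue SUB r2<-Add2 // r0:4,r1:2,r2:Add2,r3:5,r4:Add1
cycle 4: stall // r0:4,r1:2,r2:Add2,r3:5,r4:Add1
cycle 5: CDB Add1=6; issue SUB r0<-Add1 // r0:Add1,r1:2,r2:Add2,r3:5,r4:6
cycle 6: CDB Mul1=8; issue MUL r0<-Mul1 // r0:Mul1,r1:2,r2:Add2,r3:5,r4:6
cycle 7: stall // r0:Mul1,r1:2,r2:Add2,r3:5,r4:6
cycle 8: stall // r0:Mul1,r1:2,r2:Add2,r3:5,r4:6
cycle 9: CDB Add2=-4; issue SUB r3<-Add2 // r0:Mul1,r1:2,r2:-4,r3:Add2,r4:6
cycle 10: stall // r0:Mul1,r1:2,r2:-4,r3:Add2,r4:6
cycle 11: stall // r0:Mul1,r1:2,r2:-4,r3:Add2,r4:6
cycle 12: CDB Add1=-6; issue ADD r3<-Add1 // r0:Mul1,r1:2,r2:-4,r3:Add1,r4:6
cycle 13: CDB Add2=-6 // r0:Mul1,r1:2,r2:-4,r3:Add1,r4:6
cycle 14: - // r0:Mul1,r1:2,r2:-4,r3:Add1,r4:6
cycle 15: - // r0:Mul1,r1:2,r2:-4,r3:Add1,r4:6
cycle 16: - // r0:Mul1,r1:2,r2:-4,r3:Add1,r4:6
cycle 17: CDB Mul1=36 // r0:36,r1:2,r2:-4,r3:Add1,r4:6
cycle 18: - // r0:36,r1:2,r2:-4,r3:Add1,r4:6
cycle 19: - // r0:36,r1:2,r2:-4,r3:Add1,r4:6
cycle 20: CDB Add1=38 // r0:36,r1:2,r2:-4,r3:38,r4:6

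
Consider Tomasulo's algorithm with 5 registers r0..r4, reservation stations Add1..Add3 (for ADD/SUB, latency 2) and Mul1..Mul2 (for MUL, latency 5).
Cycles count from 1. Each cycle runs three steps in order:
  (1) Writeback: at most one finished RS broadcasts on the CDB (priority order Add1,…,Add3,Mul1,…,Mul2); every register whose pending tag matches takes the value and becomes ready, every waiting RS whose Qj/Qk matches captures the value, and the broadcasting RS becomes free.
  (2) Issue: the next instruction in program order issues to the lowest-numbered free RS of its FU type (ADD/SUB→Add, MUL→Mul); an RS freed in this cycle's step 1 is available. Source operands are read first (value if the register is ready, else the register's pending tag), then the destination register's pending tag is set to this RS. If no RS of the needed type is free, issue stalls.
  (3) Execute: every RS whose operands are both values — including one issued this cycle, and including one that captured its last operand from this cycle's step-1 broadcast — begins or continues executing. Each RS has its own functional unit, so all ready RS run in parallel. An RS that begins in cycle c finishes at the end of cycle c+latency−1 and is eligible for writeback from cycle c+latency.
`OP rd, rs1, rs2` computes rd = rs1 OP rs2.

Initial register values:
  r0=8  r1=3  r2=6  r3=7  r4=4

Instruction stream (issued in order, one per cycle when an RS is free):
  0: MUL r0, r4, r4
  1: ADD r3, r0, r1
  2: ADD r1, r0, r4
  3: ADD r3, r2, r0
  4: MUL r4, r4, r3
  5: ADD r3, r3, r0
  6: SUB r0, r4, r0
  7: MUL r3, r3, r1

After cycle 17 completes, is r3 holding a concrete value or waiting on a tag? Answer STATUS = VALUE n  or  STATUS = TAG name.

  c1: issue MUL r0<-Mul1  regs: r0:Mul1,r1:3,r2:6,r3:7,r4:4
  c2: issue ADD r3<-Add1  regs: r0:Mul1,r1:3,r2:6,r3:Add1,r4:4
  c3: issue ADD r1<-Add2  regs: r0:Mul1,r1:Add2,r2:6,r3:Add1,r4:4
  c4: issue ADD r3<-Add3  regs: r0:Mul1,r1:Add2,r2:6,r3:Add3,r4:4
  c5: issue MUL r4<-Mul2  regs: r0:Mul1,r1:Add2,r2:6,r3:Add3,r4:Mul2
  c6: CDB Mul1=16; stall  regs: r0:16,r1:Add2,r2:6,r3:Add3,r4:Mul2
  c7: stall  regs: r0:16,r1:Add2,r2:6,r3:Add3,r4:Mul2
  c8: CDB Add1=19; issue ADD r3<-Add1  regs: r0:16,r1:Add2,r2:6,r3:Add1,r4:Mul2
  c9: CDB Add2=20; issue SUB r0<-Add2  regs: r0:Add2,r1:20,r2:6,r3:Add1,r4:Mul2
  c10: CDB Add3=22; issue MUL r3<-Mul1  regs: r0:Add2,r1:20,r2:6,r3:Mul1,r4:Mul2
  c11: -  regs: r0:Add2,r1:20,r2:6,r3:Mul1,r4:Mul2
  c12: CDB Add1=38  regs: r0:Add2,r1:20,r2:6,r3:Mul1,r4:Mul2
  c13: -  regs: r0:Add2,r1:20,r2:6,r3:Mul1,r4:Mul2
  c14: -  regs: r0:Add2,r1:20,r2:6,r3:Mul1,r4:Mul2
  c15: CDB Mul2=88  regs: r0:Add2,r1:20,r2:6,r3:Mul1,r4:88
  c16: -  regs: r0:Add2,r1:20,r2:6,r3:Mul1,r4:88
  c17: CDB Add2=72  regs: r0:72,r1:20,r2:6,r3:Mul1,r4:88

STATUS = TAG Mul1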